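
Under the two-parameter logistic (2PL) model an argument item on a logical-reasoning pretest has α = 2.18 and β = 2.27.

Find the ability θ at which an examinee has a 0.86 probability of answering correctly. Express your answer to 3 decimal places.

P(θ) = 1 / (1 + exp(−α(θ − β)))
logit = ln(0.8600/0.1400) = 1.8153
θ = β + logit/(α) = 2.27 + 1.8153/2.1800 = 3.1027

3.103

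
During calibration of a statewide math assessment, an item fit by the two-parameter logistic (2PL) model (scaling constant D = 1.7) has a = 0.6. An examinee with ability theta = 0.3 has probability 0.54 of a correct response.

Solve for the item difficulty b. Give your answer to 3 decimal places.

P(theta) = 1 / (1 + exp(−D·a(theta − b)))
logit(0.54) = ln(0.54/0.46) = 0.1603
b = theta − logit/(1.7·a) = 0.3 − 0.1603/1.0200 = 0.1428

0.143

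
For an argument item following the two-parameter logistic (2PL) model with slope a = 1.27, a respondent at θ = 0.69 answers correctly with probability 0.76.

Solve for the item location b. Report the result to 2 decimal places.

P(θ) = 1 / (1 + exp(−a(θ − b)))
logit(0.76) = ln(0.76/0.24) = 1.1527
b = θ − logit/(a) = 0.69 − 1.1527/1.2700 = -0.2176

-0.22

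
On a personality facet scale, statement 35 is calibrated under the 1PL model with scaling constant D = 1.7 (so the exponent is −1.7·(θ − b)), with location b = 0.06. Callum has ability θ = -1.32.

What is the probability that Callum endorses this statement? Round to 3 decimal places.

0.087

P(θ) = 1 / (1 + exp(−D·(θ − b)))
Exponent: 1.7 × (-1.32 − 0.06) = -2.3460
1/(1 + e^{2.3460}) = 0.0874
P = 0.0874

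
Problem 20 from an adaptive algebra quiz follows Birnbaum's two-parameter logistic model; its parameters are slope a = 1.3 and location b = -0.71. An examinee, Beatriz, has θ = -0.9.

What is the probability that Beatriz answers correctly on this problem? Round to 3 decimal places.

P(θ) = 1 / (1 + exp(−a(θ − b)))
Exponent: 1.3 × (-0.9 − (-0.71)) = -0.2470
1/(1 + e^{0.2470}) = 0.4386

0.439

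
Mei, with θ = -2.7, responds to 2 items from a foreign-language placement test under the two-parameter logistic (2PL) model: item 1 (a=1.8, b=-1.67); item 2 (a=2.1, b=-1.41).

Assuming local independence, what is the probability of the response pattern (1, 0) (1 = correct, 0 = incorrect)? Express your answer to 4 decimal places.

P(θ) = 1 / (1 + exp(−a(θ − b)))
P_1 = 1/(1+e^{1.8540}) = 0.1354
P_2 = 1/(1+e^{2.7090}) = 0.0624
L = P_1 × (1−P_2) = 0.1354 × 0.9376 = 0.12695

0.1269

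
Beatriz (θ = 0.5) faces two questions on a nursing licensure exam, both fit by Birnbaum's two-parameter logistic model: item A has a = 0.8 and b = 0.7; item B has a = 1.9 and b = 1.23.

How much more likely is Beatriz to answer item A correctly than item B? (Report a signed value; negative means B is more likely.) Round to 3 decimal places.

0.260

P(θ) = 1 / (1 + exp(−a(θ − b)))
P_A = 0.4601
P_B = 0.1999
P_A − P_B = 0.2602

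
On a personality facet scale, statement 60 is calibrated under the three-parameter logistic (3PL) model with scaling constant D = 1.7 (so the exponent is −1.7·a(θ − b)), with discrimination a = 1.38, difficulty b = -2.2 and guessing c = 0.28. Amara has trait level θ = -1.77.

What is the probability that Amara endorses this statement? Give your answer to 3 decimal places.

P(θ) = c + (1 − c) · 1 / (1 + exp(−D·a(θ − b)))
Exponent: 1.7 × 1.38 × (-1.77 − (-2.2)) = 1.0088
1/(1 + e^{-1.0088}) = 0.7328
P = 0.28 + 0.72 × 0.7328 = 0.8076

0.808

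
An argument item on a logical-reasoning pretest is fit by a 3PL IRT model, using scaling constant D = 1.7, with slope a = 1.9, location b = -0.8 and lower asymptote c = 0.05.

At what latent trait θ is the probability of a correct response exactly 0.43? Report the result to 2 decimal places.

-0.93

P(θ) = c + (1 − c) · 1 / (1 + exp(−D·a(θ − b)))
Remove guessing floor: (0.43 − 0.05)/(1 − 0.05) = 0.4000
logit = ln(0.4000/0.6000) = -0.4055
θ = b + logit/(1.7·a) = -0.8 + (-0.4055)/3.2300 = -0.9255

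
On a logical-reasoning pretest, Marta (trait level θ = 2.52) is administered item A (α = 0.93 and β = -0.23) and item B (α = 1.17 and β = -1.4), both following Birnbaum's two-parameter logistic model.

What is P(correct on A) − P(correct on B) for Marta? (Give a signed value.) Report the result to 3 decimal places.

-0.062

P(θ) = 1 / (1 + exp(−α(θ − β)))
P_A = 0.9281
P_B = 0.9899
P_A − P_B = -0.0618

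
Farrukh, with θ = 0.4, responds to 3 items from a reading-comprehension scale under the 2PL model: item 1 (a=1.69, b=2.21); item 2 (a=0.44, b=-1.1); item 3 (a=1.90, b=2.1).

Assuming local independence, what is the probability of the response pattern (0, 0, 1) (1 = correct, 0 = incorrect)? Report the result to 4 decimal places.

P(θ) = 1 / (1 + exp(−a(θ − b)))
P_1 = 1/(1+e^{3.0589}) = 0.0448
P_2 = 1/(1+e^{-0.6600}) = 0.6593
P_3 = 1/(1+e^{3.2300}) = 0.0381
L = (1−P_1) × (1−P_2) × P_3 = 0.9552 × 0.3407 × 0.0381 = 0.01238

0.0124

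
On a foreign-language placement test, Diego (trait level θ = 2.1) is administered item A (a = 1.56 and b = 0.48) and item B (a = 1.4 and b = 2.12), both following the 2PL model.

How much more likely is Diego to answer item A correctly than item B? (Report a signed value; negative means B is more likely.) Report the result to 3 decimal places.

0.433

P(θ) = 1 / (1 + exp(−a(θ − b)))
P_A = 0.9260
P_B = 0.4930
P_A − P_B = 0.4330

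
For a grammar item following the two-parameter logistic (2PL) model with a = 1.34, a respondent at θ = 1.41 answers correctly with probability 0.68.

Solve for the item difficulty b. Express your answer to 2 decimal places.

0.85

P(θ) = 1 / (1 + exp(−a(θ − b)))
logit(0.68) = ln(0.68/0.32) = 0.7538
b = θ − logit/(a) = 1.41 − 0.7538/1.3400 = 0.8475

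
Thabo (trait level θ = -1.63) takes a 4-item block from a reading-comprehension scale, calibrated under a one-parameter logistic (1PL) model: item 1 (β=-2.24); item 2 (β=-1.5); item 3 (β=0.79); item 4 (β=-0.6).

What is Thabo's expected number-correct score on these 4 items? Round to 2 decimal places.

P(θ) = 1 / (1 + exp(−(θ − β)))
P_1 = 1/(1+e^{-0.6100}) = 0.6479
P_2 = 1/(1+e^{0.1300}) = 0.4675
P_3 = 1/(1+e^{2.4200}) = 0.0817
P_4 = 1/(1+e^{1.0300}) = 0.2631
E[score] = 0.6479 + 0.4675 + 0.0817 + 0.2631 = 1.4602

1.46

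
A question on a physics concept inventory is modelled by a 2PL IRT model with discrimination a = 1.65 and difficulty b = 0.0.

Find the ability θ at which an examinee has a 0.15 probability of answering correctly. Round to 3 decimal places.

-1.051

P(θ) = 1 / (1 + exp(−a(θ − b)))
logit = ln(0.1500/0.8500) = -1.7346
θ = b + logit/(a) = 0.0 + (-1.7346)/1.6500 = -1.0513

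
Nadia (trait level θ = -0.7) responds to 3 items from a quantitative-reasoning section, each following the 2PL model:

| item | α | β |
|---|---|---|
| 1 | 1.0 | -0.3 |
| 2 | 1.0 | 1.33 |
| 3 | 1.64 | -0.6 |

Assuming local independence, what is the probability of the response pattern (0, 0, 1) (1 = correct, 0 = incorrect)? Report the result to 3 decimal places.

P(θ) = 1 / (1 + exp(−α(θ − β)))
P_1 = 1/(1+e^{0.4000}) = 0.4013
P_2 = 1/(1+e^{2.0300}) = 0.1161
P_3 = 1/(1+e^{0.1640}) = 0.4591
L = (1−P_1) × (1−P_2) × P_3 = 0.5987 × 0.8839 × 0.4591 = 0.24295

0.243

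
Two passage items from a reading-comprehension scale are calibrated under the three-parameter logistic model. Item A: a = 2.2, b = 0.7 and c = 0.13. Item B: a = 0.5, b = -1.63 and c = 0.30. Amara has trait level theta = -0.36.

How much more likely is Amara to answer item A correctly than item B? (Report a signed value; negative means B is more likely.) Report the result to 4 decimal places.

-0.5505

P(theta) = c + (1 − c) · 1 / (1 + exp(−a(theta − b)))
P_A = 0.2070
P_B = 0.7575
P_A − P_B = -0.5505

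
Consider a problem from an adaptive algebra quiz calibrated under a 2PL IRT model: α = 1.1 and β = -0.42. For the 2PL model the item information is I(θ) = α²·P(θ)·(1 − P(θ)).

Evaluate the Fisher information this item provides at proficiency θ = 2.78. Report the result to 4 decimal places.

P = 1/(1+e^{-3.5200}) = 0.9713
P(1−P) = 0.9713 × 0.0287 = 0.0279
I = α² × P(1−P) = 1.1² × 0.0279 = 0.03379

0.0338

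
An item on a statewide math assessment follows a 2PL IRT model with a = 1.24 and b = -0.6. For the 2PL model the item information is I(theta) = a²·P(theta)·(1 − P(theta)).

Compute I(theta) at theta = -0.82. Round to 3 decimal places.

P = 1/(1+e^{0.2728}) = 0.4322
P(1−P) = 0.4322 × 0.5678 = 0.2454
I = a² × P(1−P) = 1.24² × 0.2454 = 0.37734

0.377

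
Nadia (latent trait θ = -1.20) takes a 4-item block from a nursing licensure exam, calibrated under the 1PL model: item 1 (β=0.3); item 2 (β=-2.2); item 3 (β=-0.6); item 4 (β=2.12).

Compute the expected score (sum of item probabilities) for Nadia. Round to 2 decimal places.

P(θ) = 1 / (1 + exp(−(θ − β)))
P_1 = 1/(1+e^{1.5000}) = 0.1824
P_2 = 1/(1+e^{-1.0000}) = 0.7311
P_3 = 1/(1+e^{0.6000}) = 0.3543
P_4 = 1/(1+e^{3.3200}) = 0.0349
E[score] = 0.1824 + 0.7311 + 0.3543 + 0.0349 = 1.3027

1.30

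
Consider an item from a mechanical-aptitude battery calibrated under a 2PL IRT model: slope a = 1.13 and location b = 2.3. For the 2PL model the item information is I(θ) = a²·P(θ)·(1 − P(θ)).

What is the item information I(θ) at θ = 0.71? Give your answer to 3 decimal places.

P = 1/(1+e^{1.7967}) = 0.1423
P(1−P) = 0.1423 × 0.8577 = 0.1220
I = a² × P(1−P) = 1.13² × 0.1220 = 0.15580

0.156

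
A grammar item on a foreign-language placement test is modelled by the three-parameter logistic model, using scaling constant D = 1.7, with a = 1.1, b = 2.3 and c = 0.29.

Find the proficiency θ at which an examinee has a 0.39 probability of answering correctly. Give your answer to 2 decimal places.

1.33

P(θ) = c + (1 − c) · 1 / (1 + exp(−D·a(θ − b)))
Remove guessing floor: (0.39 − 0.29)/(1 − 0.29) = 0.1408
logit = ln(0.1408/0.8592) = -1.8083
θ = b + logit/(1.7·a) = 2.3 + (-1.8083)/1.8700 = 1.3330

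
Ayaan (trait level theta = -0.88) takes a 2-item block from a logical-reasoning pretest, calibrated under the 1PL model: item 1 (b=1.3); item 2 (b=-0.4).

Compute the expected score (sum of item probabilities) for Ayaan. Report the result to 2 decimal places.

P(theta) = 1 / (1 + exp(−(theta − b)))
P_1 = 1/(1+e^{2.1800}) = 0.1016
P_2 = 1/(1+e^{0.4800}) = 0.3823
E[score] = 0.1016 + 0.3823 = 0.4838

0.48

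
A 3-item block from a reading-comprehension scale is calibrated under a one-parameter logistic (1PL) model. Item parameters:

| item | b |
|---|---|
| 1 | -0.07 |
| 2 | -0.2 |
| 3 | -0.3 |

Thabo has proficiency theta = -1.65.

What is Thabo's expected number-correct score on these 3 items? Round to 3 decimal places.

0.567

P(theta) = 1 / (1 + exp(−(theta − b)))
P_1 = 1/(1+e^{1.5800}) = 0.1708
P_2 = 1/(1+e^{1.4500}) = 0.1900
P_3 = 1/(1+e^{1.3500}) = 0.2059
E[score] = 0.1708 + 0.1900 + 0.2059 = 0.5667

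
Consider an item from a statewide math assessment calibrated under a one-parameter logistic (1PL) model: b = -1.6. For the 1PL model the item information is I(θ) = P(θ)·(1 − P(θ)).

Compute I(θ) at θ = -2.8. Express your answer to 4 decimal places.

P = 1/(1+e^{1.2000}) = 0.2315
P(1−P) = 0.2315 × 0.7685 = 0.1779
I = P(1−P) = 0.17789

0.1779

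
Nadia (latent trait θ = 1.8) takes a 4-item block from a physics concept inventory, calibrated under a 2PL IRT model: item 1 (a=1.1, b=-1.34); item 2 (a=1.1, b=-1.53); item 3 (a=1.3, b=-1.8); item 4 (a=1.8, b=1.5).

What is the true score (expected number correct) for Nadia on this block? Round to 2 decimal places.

3.57

P(θ) = 1 / (1 + exp(−a(θ − b)))
P_1 = 1/(1+e^{-3.4540}) = 0.9694
P_2 = 1/(1+e^{-3.6630}) = 0.9750
P_3 = 1/(1+e^{-4.6800}) = 0.9908
P_4 = 1/(1+e^{-0.5400}) = 0.6318
E[score] = 0.9694 + 0.9750 + 0.9908 + 0.6318 = 3.5670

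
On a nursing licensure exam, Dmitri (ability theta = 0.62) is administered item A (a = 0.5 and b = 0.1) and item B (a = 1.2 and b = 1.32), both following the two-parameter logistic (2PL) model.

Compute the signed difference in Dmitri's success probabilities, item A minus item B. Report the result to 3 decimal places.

0.263

P(theta) = 1 / (1 + exp(−a(theta − b)))
P_A = 0.5646
P_B = 0.3015
P_A − P_B = 0.2631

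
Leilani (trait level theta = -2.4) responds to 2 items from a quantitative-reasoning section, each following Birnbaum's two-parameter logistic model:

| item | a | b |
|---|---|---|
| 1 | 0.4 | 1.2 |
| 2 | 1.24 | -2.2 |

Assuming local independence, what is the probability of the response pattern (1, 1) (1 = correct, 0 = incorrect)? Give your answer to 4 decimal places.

0.0840

P(theta) = 1 / (1 + exp(−a(theta − b)))
P_1 = 1/(1+e^{1.4400}) = 0.1915
P_2 = 1/(1+e^{0.2480}) = 0.4383
L = P_1 × P_2 = 0.1915 × 0.4383 = 0.08396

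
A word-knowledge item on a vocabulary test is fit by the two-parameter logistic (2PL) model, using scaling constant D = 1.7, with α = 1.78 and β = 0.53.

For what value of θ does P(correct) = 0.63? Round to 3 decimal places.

0.706

P(θ) = 1 / (1 + exp(−D·α(θ − β)))
logit = ln(0.6300/0.3700) = 0.5322
θ = β + logit/(1.7·α) = 0.53 + 0.5322/3.0260 = 0.7059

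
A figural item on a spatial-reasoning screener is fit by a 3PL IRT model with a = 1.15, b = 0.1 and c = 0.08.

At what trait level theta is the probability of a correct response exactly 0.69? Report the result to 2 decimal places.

0.69

P(theta) = c + (1 − c) · 1 / (1 + exp(−a(theta − b)))
Remove guessing floor: (0.69 − 0.08)/(1 − 0.08) = 0.6630
logit = ln(0.6630/0.3370) = 0.6769
theta = b + logit/(a) = 0.1 + 0.6769/1.1500 = 0.6886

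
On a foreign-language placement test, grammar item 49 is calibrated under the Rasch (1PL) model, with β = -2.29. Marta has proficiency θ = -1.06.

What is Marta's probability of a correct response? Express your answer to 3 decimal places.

0.774

P(θ) = 1 / (1 + exp(−(θ − β)))
Exponent: (-1.06 − (-2.29)) = 1.2300
1/(1 + e^{-1.2300}) = 0.7738
P = 0.7738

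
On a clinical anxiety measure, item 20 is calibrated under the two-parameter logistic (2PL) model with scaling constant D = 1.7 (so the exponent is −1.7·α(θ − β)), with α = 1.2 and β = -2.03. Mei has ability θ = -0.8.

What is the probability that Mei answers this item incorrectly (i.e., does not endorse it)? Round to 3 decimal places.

0.075

P(θ) = 1 / (1 + exp(−D·α(θ − β)))
Exponent: 1.7 × 1.2 × (-0.8 − (-2.03)) = 2.5092
1/(1 + e^{-2.5092}) = 0.9248
P = 0.9248
P(incorrect) = 1 − 0.9248 = 0.0752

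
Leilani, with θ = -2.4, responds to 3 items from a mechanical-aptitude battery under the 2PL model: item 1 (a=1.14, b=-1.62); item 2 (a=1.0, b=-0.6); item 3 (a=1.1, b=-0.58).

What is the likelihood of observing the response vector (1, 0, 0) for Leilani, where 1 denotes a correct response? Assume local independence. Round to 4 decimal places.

P(θ) = 1 / (1 + exp(−a(θ − b)))
P_1 = 1/(1+e^{0.8892}) = 0.2913
P_2 = 1/(1+e^{1.8000}) = 0.1419
P_3 = 1/(1+e^{2.0020}) = 0.1190
L = P_1 × (1−P_2) × (1−P_3) = 0.2913 × 0.8581 × 0.8810 = 0.22021

0.2202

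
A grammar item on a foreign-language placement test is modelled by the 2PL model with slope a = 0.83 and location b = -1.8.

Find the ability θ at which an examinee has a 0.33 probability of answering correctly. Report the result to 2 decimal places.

-2.65

P(θ) = 1 / (1 + exp(−a(θ − b)))
logit = ln(0.3300/0.6700) = -0.7082
θ = b + logit/(a) = -1.8 + (-0.7082)/0.8300 = -2.6532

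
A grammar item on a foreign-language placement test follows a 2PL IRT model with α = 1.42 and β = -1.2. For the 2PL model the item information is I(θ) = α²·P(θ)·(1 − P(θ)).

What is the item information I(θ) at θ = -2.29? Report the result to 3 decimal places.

P = 1/(1+e^{1.5478}) = 0.1754
P(1−P) = 0.1754 × 0.8246 = 0.1446
I = α² × P(1−P) = 1.42² × 0.1446 = 0.29165

0.292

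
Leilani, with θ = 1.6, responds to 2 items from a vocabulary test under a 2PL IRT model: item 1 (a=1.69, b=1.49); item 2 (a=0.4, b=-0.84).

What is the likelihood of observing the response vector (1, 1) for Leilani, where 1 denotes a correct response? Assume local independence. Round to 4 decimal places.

P(θ) = 1 / (1 + exp(−a(θ − b)))
P_1 = 1/(1+e^{-0.1859}) = 0.5463
P_2 = 1/(1+e^{-0.9760}) = 0.7263
L = P_1 × P_2 = 0.5463 × 0.7263 = 0.39682

0.3968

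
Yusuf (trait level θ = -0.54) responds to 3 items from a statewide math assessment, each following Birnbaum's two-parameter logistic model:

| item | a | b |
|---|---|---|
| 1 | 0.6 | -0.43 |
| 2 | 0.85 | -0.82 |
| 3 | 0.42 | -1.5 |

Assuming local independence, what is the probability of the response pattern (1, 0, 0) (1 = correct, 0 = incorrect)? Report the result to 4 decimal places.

0.0854

P(θ) = 1 / (1 + exp(−a(θ − b)))
P_1 = 1/(1+e^{0.0660}) = 0.4835
P_2 = 1/(1+e^{-0.2380}) = 0.5592
P_3 = 1/(1+e^{-0.4032}) = 0.5995
L = P_1 × (1−P_2) × (1−P_3) = 0.4835 × 0.4408 × 0.4005 = 0.08536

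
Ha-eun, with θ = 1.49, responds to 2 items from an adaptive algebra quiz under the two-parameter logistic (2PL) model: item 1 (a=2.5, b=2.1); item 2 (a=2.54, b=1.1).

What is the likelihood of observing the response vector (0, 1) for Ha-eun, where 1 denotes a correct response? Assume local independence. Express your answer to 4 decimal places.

P(θ) = 1 / (1 + exp(−a(θ − b)))
P_1 = 1/(1+e^{1.5250}) = 0.1787
P_2 = 1/(1+e^{-0.9906}) = 0.7292
L = (1−P_1) × P_2 = 0.8213 × 0.7292 = 0.59888

0.5989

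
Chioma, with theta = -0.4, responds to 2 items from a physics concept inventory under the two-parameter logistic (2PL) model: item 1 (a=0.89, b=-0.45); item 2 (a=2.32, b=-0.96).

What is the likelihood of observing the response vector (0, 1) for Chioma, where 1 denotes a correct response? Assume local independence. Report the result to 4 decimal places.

0.3841

P(theta) = 1 / (1 + exp(−a(theta − b)))
P_1 = 1/(1+e^{-0.0445}) = 0.5111
P_2 = 1/(1+e^{-1.2992}) = 0.7857
L = (1−P_1) × P_2 = 0.4889 × 0.7857 = 0.38411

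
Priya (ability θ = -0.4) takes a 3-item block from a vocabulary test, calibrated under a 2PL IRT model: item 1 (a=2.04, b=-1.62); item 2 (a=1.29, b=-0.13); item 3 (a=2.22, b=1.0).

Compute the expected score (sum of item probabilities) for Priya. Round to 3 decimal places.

P(θ) = 1 / (1 + exp(−a(θ − b)))
P_1 = 1/(1+e^{-2.4888}) = 0.9234
P_2 = 1/(1+e^{0.3483}) = 0.4138
P_3 = 1/(1+e^{3.1080}) = 0.0428
E[score] = 0.9234 + 0.4138 + 0.0428 = 1.3799

1.380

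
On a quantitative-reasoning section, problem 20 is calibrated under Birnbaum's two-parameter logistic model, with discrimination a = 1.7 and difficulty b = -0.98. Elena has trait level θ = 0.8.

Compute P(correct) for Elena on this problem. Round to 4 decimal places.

P(θ) = 1 / (1 + exp(−a(θ − b)))
Exponent: 1.7 × (0.8 − (-0.98)) = 3.0260
1/(1 + e^{-3.0260}) = 0.9537

0.9537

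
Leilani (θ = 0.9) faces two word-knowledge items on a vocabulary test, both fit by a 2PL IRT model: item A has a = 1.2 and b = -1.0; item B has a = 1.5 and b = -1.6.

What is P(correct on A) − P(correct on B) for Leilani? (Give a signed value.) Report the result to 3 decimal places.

P(θ) = 1 / (1 + exp(−a(θ − b)))
P_A = 0.9072
P_B = 0.9770
P_A − P_B = -0.0698

-0.070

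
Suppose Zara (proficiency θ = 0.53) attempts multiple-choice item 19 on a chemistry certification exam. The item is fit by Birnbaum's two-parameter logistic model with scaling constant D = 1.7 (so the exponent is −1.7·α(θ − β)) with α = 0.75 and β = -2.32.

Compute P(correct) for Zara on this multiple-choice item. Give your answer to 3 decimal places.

P(θ) = 1 / (1 + exp(−D·α(θ − β)))
Exponent: 1.7 × 0.75 × (0.53 − (-2.32)) = 3.6337
1/(1 + e^{-3.6337}) = 0.9743
P = 0.9743

0.974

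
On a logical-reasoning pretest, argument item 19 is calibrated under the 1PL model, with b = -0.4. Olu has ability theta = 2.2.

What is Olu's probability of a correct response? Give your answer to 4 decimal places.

0.9309

P(theta) = 1 / (1 + exp(−(theta − b)))
Exponent: (2.2 − (-0.4)) = 2.6000
1/(1 + e^{-2.6000}) = 0.9309
P = 0.9309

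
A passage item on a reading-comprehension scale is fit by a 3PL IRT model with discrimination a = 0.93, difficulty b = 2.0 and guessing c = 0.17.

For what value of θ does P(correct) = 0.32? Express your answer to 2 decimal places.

P(θ) = c + (1 − c) · 1 / (1 + exp(−a(θ − b)))
Remove guessing floor: (0.32 − 0.17)/(1 − 0.17) = 0.1807
logit = ln(0.1807/0.8193) = -1.5115
θ = b + logit/(a) = 2.0 + (-1.5115)/0.9300 = 0.3748

0.37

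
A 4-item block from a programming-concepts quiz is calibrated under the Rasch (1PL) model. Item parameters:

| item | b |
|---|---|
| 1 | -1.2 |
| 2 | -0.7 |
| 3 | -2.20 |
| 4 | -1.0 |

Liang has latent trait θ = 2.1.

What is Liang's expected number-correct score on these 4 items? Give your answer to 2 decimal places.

P(θ) = 1 / (1 + exp(−(θ − b)))
P_1 = 1/(1+e^{-3.3000}) = 0.9644
P_2 = 1/(1+e^{-2.8000}) = 0.9427
P_3 = 1/(1+e^{-4.3000}) = 0.9866
P_4 = 1/(1+e^{-3.1000}) = 0.9569
E[score] = 0.9644 + 0.9427 + 0.9866 + 0.9569 = 3.8506

3.85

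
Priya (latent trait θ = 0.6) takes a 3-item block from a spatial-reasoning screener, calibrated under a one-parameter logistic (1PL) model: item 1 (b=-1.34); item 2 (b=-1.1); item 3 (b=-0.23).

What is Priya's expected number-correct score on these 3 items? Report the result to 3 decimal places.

P(θ) = 1 / (1 + exp(−(θ − b)))
P_1 = 1/(1+e^{-1.9400}) = 0.8744
P_2 = 1/(1+e^{-1.7000}) = 0.8455
P_3 = 1/(1+e^{-0.8300}) = 0.6964
E[score] = 0.8744 + 0.8455 + 0.6964 = 2.4162

2.416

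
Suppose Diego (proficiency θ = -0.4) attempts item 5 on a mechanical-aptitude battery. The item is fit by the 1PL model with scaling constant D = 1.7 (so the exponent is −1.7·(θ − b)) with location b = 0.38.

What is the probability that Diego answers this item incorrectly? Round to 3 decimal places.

P(θ) = 1 / (1 + exp(−D·(θ − b)))
Exponent: 1.7 × (-0.4 − 0.38) = -1.3260
1/(1 + e^{1.3260}) = 0.2098
P = 0.2098
P(incorrect) = 1 − 0.2098 = 0.7902

0.790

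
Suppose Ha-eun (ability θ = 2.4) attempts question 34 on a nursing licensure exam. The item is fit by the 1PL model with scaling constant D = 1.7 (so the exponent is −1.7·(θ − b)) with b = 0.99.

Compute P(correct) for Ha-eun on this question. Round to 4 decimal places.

0.9166

P(θ) = 1 / (1 + exp(−D·(θ − b)))
Exponent: 1.7 × (2.4 − 0.99) = 2.3970
1/(1 + e^{-2.3970}) = 0.9166
P = 0.9166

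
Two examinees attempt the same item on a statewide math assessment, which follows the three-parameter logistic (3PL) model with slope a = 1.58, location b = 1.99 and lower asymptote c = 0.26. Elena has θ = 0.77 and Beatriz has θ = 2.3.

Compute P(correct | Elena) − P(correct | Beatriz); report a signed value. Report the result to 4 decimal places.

-0.3649

P(θ) = c + (1 − c) · 1 / (1 + exp(−a(θ − b)))
P(Elena) = 0.3540  [exponent -1.9276]
P(Beatriz) = 0.7188  [exponent 0.4898]
Difference = 0.3540 − 0.7188 = -0.3649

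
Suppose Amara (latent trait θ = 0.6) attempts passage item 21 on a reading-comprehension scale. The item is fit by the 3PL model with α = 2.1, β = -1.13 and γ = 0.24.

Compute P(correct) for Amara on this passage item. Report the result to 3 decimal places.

P(θ) = γ + (1 − γ) · 1 / (1 + exp(−α(θ − β)))
Exponent: 2.1 × (0.6 − (-1.13)) = 3.6330
1/(1 + e^{-3.6330}) = 0.9742
P = 0.24 + 0.76 × 0.9742 = 0.9804

0.980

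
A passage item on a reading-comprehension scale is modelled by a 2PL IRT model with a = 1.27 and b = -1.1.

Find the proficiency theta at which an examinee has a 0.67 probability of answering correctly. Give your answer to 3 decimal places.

P(theta) = 1 / (1 + exp(−a(theta − b)))
logit = ln(0.6700/0.3300) = 0.7082
theta = b + logit/(a) = -1.1 + 0.7082/1.2700 = -0.5424

-0.542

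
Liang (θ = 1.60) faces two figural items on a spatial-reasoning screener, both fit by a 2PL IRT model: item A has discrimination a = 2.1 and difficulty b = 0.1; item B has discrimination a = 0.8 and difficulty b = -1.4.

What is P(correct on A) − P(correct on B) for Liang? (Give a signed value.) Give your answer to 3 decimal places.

0.042

P(θ) = 1 / (1 + exp(−a(θ − b)))
P_A = 0.9589
P_B = 0.9168
P_A − P_B = 0.0421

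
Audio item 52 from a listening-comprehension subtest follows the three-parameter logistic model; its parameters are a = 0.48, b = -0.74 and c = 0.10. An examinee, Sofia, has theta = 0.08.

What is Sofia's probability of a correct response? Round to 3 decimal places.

0.637

P(theta) = c + (1 − c) · 1 / (1 + exp(−a(theta − b)))
Exponent: 0.48 × (0.08 − (-0.74)) = 0.3936
1/(1 + e^{-0.3936}) = 0.5971
P = 0.10 + 0.90 × 0.5971 = 0.6374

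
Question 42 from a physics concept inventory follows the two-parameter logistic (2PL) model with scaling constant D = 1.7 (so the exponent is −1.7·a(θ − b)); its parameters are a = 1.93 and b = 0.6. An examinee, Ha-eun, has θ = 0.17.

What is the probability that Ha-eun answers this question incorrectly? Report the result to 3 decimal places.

0.804

P(θ) = 1 / (1 + exp(−D·a(θ − b)))
Exponent: 1.7 × 1.93 × (0.17 − 0.6) = -1.4108
1/(1 + e^{1.4108}) = 0.1961
P = 0.1961
P(incorrect) = 1 − 0.1961 = 0.8039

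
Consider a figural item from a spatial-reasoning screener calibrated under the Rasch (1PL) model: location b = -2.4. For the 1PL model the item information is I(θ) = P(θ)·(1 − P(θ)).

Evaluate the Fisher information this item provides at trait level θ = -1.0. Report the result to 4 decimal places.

P = 1/(1+e^{-1.4000}) = 0.8022
P(1−P) = 0.8022 × 0.1978 = 0.1587
I = P(1−P) = 0.15868

0.1587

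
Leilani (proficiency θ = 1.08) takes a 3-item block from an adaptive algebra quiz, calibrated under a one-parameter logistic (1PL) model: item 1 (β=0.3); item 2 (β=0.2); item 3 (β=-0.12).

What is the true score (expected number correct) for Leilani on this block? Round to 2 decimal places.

P(θ) = 1 / (1 + exp(−(θ − β)))
P_1 = 1/(1+e^{-0.7800}) = 0.6857
P_2 = 1/(1+e^{-0.8800}) = 0.7068
P_3 = 1/(1+e^{-1.2000}) = 0.7685
E[score] = 0.6857 + 0.7068 + 0.7685 = 2.1610

2.16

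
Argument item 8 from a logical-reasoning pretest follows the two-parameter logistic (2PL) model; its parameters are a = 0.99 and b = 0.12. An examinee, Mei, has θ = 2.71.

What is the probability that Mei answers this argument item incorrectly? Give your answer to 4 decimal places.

0.0715

P(θ) = 1 / (1 + exp(−a(θ − b)))
Exponent: 0.99 × (2.71 − 0.12) = 2.5641
1/(1 + e^{-2.5641}) = 0.9285
P(incorrect) = 1 − 0.9285 = 0.0715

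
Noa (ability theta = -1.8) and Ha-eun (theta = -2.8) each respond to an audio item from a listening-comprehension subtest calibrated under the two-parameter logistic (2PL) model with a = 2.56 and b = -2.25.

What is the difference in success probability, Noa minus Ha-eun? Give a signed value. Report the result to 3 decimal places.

0.563

P(theta) = 1 / (1 + exp(−a(theta − b)))
P(Noa) = 0.7599  [exponent 1.1520]
P(Ha-eun) = 0.1965  [exponent -1.4080]
Difference = 0.7599 − 0.1965 = 0.5633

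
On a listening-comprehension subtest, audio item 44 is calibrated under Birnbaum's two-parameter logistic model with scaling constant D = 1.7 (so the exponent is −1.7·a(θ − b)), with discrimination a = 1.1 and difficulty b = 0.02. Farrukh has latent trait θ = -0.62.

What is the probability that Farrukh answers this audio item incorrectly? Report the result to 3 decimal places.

0.768

P(θ) = 1 / (1 + exp(−D·a(θ − b)))
Exponent: 1.7 × 1.1 × (-0.62 − 0.02) = -1.1968
1/(1 + e^{1.1968}) = 0.2320
P = 0.2320
P(incorrect) = 1 − 0.2320 = 0.7680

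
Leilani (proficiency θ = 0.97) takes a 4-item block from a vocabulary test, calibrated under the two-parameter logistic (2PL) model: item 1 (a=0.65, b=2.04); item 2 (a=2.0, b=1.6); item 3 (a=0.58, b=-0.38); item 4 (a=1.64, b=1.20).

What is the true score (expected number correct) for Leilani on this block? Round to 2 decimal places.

P(θ) = 1 / (1 + exp(−a(θ − b)))
P_1 = 1/(1+e^{0.6955}) = 0.3328
P_2 = 1/(1+e^{1.2600}) = 0.2210
P_3 = 1/(1+e^{-0.7830}) = 0.6863
P_4 = 1/(1+e^{0.3772}) = 0.4068
E[score] = 0.3328 + 0.2210 + 0.6863 + 0.4068 = 1.6469

1.65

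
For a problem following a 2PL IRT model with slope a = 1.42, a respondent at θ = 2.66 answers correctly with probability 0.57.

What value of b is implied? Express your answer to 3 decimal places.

2.462

P(θ) = 1 / (1 + exp(−a(θ − b)))
logit(0.57) = ln(0.57/0.43) = 0.2819
b = θ − logit/(a) = 2.66 − 0.2819/1.4200 = 2.4615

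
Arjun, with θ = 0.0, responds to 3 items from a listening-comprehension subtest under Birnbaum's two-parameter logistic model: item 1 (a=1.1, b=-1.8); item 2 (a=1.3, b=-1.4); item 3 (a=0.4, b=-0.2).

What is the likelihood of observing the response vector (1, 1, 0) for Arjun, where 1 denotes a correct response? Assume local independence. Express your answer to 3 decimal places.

0.363

P(θ) = 1 / (1 + exp(−a(θ − b)))
P_1 = 1/(1+e^{-1.9800}) = 0.8787
P_2 = 1/(1+e^{-1.8200}) = 0.8606
P_3 = 1/(1+e^{-0.0800}) = 0.5200
L = P_1 × P_2 × (1−P_3) = 0.8787 × 0.8606 × 0.4800 = 0.36297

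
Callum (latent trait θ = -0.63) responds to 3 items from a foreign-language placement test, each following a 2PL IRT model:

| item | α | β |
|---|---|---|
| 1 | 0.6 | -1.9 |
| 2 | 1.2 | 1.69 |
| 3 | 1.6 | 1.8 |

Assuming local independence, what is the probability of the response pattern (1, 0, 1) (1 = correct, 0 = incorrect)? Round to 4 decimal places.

0.0129

P(θ) = 1 / (1 + exp(−α(θ − β)))
P_1 = 1/(1+e^{-0.7620}) = 0.6818
P_2 = 1/(1+e^{2.7840}) = 0.0582
P_3 = 1/(1+e^{3.8880}) = 0.0201
L = P_1 × (1−P_2) × P_3 = 0.6818 × 0.9418 × 0.0201 = 0.01289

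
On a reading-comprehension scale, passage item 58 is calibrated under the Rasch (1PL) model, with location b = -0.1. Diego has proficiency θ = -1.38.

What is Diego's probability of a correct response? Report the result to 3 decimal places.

0.218

P(θ) = 1 / (1 + exp(−(θ − b)))
Exponent: (-1.38 − (-0.1)) = -1.2800
1/(1 + e^{1.2800}) = 0.2176
P = 0.2176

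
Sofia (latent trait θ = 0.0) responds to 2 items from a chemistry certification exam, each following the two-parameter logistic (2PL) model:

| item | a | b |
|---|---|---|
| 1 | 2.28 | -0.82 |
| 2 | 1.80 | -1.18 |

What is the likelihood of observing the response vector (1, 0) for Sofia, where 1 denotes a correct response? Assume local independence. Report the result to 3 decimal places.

0.093

P(θ) = 1 / (1 + exp(−a(θ − b)))
P_1 = 1/(1+e^{-1.8696}) = 0.8664
P_2 = 1/(1+e^{-2.1240}) = 0.8932
L = P_1 × (1−P_2) = 0.8664 × 0.1068 = 0.09252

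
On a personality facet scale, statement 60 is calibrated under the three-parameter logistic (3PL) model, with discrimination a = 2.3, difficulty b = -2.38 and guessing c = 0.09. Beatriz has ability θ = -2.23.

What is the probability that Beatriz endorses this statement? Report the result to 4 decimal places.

P(θ) = c + (1 − c) · 1 / (1 + exp(−a(θ − b)))
Exponent: 2.3 × (-2.23 − (-2.38)) = 0.3450
1/(1 + e^{-0.3450}) = 0.5854
P = 0.09 + 0.91 × 0.5854 = 0.6227

0.6227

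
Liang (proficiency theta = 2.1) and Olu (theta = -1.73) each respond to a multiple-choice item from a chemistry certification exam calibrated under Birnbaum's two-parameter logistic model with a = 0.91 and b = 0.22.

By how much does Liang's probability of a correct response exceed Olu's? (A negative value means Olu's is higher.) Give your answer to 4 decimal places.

P(theta) = 1 / (1 + exp(−a(theta − b)))
P(Liang) = 0.8469  [exponent 1.7108]
P(Olu) = 0.1450  [exponent -1.7745]
Difference = 0.8469 − 0.1450 = 0.7020

0.7020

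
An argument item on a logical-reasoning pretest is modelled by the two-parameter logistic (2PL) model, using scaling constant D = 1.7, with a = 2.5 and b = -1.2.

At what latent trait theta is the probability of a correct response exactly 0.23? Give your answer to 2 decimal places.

-1.48

P(theta) = 1 / (1 + exp(−D·a(theta − b)))
logit = ln(0.2300/0.7700) = -1.2083
theta = b + logit/(1.7·a) = -1.2 + (-1.2083)/4.2500 = -1.4843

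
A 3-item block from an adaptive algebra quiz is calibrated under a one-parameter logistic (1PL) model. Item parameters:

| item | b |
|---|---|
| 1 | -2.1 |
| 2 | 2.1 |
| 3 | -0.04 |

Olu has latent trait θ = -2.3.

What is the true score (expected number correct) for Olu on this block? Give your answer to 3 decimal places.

0.557

P(θ) = 1 / (1 + exp(−(θ − b)))
P_1 = 1/(1+e^{0.2000}) = 0.4502
P_2 = 1/(1+e^{4.4000}) = 0.0121
P_3 = 1/(1+e^{2.2600}) = 0.0945
E[score] = 0.4502 + 0.0121 + 0.0945 = 0.5568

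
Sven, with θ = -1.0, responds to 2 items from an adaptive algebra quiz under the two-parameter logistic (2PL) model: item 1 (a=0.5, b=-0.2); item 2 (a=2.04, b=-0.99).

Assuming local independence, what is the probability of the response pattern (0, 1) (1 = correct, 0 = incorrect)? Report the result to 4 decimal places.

0.2963

P(θ) = 1 / (1 + exp(−a(θ − b)))
P_1 = 1/(1+e^{0.4000}) = 0.4013
P_2 = 1/(1+e^{0.0204}) = 0.4949
L = (1−P_1) × P_2 = 0.5987 × 0.4949 = 0.29629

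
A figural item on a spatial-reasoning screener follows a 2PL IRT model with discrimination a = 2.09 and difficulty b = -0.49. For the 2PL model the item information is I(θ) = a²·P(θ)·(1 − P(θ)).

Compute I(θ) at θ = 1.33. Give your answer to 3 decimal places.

P = 1/(1+e^{-3.8038}) = 0.9782
P(1−P) = 0.9782 × 0.0218 = 0.0213
I = a² × P(1−P) = 2.09² × 0.0213 = 0.09315

0.093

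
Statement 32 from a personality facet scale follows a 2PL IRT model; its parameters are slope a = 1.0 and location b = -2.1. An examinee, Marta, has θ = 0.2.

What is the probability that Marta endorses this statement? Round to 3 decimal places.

P(θ) = 1 / (1 + exp(−a(θ − b)))
Exponent: 1.0 × (0.2 − (-2.1)) = 2.3000
1/(1 + e^{-2.3000}) = 0.9089

0.909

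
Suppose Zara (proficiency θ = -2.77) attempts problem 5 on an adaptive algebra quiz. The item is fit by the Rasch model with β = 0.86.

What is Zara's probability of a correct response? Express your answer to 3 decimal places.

P(θ) = 1 / (1 + exp(−(θ − β)))
Exponent: (-2.77 − 0.86) = -3.6300
1/(1 + e^{3.6300}) = 0.0258
P = 0.0258

0.026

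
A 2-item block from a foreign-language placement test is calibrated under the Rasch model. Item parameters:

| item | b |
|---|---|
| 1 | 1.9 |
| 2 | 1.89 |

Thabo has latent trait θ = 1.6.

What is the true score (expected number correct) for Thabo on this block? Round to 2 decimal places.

0.85

P(θ) = 1 / (1 + exp(−(θ − b)))
P_1 = 1/(1+e^{0.3000}) = 0.4256
P_2 = 1/(1+e^{0.2900}) = 0.4280
E[score] = 0.4256 + 0.4280 = 0.8536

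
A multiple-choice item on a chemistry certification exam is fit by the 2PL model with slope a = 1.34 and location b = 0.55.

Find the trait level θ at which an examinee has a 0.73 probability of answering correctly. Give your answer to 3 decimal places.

1.292

P(θ) = 1 / (1 + exp(−a(θ − b)))
logit = ln(0.7300/0.2700) = 0.9946
θ = b + logit/(a) = 0.55 + 0.9946/1.3400 = 1.2923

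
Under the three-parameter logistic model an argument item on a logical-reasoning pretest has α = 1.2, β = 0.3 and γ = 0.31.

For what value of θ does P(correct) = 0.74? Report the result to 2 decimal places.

P(θ) = γ + (1 − γ) · 1 / (1 + exp(−α(θ − β)))
Remove guessing floor: (0.74 − 0.31)/(1 − 0.31) = 0.6232
logit = ln(0.6232/0.3768) = 0.5031
θ = β + logit/(α) = 0.3 + 0.5031/1.2000 = 0.7193

0.72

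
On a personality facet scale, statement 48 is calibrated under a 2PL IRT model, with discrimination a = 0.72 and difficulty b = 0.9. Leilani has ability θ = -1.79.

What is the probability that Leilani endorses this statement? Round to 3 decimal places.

0.126

P(θ) = 1 / (1 + exp(−a(θ − b)))
Exponent: 0.72 × (-1.79 − 0.9) = -1.9368
1/(1 + e^{1.9368}) = 0.1260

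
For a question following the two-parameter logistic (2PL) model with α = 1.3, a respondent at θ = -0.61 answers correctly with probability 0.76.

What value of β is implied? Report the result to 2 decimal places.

-1.50

P(θ) = 1 / (1 + exp(−α(θ − β)))
logit(0.76) = ln(0.76/0.24) = 1.1527
β = θ − logit/(α) = -0.61 − 1.1527/1.3000 = -1.4967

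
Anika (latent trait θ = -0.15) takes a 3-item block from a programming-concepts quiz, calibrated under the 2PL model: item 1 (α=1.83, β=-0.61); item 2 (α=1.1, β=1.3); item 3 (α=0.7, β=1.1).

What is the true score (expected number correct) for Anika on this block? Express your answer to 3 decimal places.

1.162

P(θ) = 1 / (1 + exp(−α(θ − β)))
P_1 = 1/(1+e^{-0.8418}) = 0.6988
P_2 = 1/(1+e^{1.5950}) = 0.1687
P_3 = 1/(1+e^{0.8750}) = 0.2942
E[score] = 0.6988 + 0.1687 + 0.2942 = 1.1617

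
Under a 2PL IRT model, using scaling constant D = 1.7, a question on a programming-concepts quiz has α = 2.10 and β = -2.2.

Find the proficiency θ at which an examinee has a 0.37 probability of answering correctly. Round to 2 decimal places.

-2.35

P(θ) = 1 / (1 + exp(−D·α(θ − β)))
logit = ln(0.3700/0.6300) = -0.5322
θ = β + logit/(1.7·α) = -2.2 + (-0.5322)/3.5700 = -2.3491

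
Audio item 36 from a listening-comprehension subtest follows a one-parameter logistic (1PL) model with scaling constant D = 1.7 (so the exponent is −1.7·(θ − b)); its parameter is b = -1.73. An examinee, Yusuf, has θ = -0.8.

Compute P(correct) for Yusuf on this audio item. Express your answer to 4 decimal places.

P(θ) = 1 / (1 + exp(−D·(θ − b)))
Exponent: 1.7 × (-0.8 − (-1.73)) = 1.5810
1/(1 + e^{-1.5810}) = 0.8293
P = 0.8293

0.8293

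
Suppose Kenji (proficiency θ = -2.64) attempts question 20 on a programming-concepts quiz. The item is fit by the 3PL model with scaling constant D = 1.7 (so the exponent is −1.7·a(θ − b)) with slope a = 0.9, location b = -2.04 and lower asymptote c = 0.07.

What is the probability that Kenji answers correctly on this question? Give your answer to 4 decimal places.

0.3354

P(θ) = c + (1 − c) · 1 / (1 + exp(−D·a(θ − b)))
Exponent: 1.7 × 0.9 × (-2.64 − (-2.04)) = -0.9180
1/(1 + e^{0.9180}) = 0.2854
P = 0.07 + 0.93 × 0.2854 = 0.3354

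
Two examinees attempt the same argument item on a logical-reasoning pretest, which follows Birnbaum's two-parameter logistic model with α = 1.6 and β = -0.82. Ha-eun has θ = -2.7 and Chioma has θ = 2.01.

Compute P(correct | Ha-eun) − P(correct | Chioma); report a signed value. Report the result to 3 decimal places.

P(θ) = 1 / (1 + exp(−α(θ − β)))
P(Ha-eun) = 0.0471  [exponent -3.0080]
P(Chioma) = 0.9893  [exponent 4.5280]
Difference = 0.0471 − 0.9893 = -0.9422

-0.942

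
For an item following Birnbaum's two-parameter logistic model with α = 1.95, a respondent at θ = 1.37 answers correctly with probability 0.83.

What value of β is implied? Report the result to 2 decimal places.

0.56

P(θ) = 1 / (1 + exp(−α(θ − β)))
logit(0.83) = ln(0.83/0.17) = 1.5856
β = θ − logit/(α) = 1.37 − 1.5856/1.9500 = 0.5569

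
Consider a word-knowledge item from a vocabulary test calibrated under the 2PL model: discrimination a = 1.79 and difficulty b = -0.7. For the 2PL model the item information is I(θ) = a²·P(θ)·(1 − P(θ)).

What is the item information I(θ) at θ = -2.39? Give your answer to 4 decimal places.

P = 1/(1+e^{3.0251}) = 0.0463
P(1−P) = 0.0463 × 0.9537 = 0.0442
I = a² × P(1−P) = 1.79² × 0.0442 = 0.14149

0.1415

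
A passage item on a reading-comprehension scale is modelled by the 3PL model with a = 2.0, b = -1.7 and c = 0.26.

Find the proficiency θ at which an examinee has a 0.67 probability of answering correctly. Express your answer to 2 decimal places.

P(θ) = c + (1 − c) · 1 / (1 + exp(−a(θ − b)))
Remove guessing floor: (0.67 − 0.26)/(1 − 0.26) = 0.5541
logit = ln(0.5541/0.4459) = 0.2171
θ = b + logit/(a) = -1.7 + 0.2171/2.0000 = -1.5915

-1.59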